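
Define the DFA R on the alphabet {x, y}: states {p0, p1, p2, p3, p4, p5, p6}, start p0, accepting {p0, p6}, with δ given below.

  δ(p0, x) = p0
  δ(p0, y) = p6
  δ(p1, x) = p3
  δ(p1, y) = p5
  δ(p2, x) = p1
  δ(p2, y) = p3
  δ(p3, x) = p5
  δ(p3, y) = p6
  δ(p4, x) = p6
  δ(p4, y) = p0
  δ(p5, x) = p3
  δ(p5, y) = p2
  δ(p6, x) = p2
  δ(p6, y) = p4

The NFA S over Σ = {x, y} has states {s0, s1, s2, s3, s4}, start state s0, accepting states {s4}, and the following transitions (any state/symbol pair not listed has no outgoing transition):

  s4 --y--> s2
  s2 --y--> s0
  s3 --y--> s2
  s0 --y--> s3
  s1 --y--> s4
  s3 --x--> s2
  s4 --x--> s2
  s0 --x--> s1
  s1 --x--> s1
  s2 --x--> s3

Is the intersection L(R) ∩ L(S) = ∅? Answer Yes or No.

The string xy is accepted by both R and S.
Hence L(R) ∩ L(S) ≠ ∅.

No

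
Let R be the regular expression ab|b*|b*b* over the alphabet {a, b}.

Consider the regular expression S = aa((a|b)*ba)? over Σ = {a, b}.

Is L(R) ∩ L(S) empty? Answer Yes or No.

Yes

Converting the expression R to a DFA (subset construction, then merging equivalent states) gives the minimal DFA with states {r0, r1, r2, r3, r4}, start state r0, accepting states {r0, r2, r4} and transitions r0: a→r1, b→r2; r1: a→r3, b→r4; r2: a→r3, b→r2; r3: a→r3, b→r3; r4: a→r3, b→r3.
Converting the expression S to a DFA (subset construction, then merging equivalent states) gives the minimal DFA with states {s0, s1, s2, s3, s4, s5}, start state s0, accepting states {s3} and transitions s0: a→s1, b→s2; s1: a→s3, b→s2; s2: a→s2, b→s2; s3: a→s4, b→s5; s4: a→s4, b→s5; s5: a→s3, b→s5.
Exploring the product automaton R × S from the start pair (r0, s0), following both machines on each input symbol, reaches 8 state pairs: (r0, s0), (r1, s1), (r2, s2), (r3, s3), (r4, s2), (r3, s2), (r3, s4), (r3, s5).
R accepts in {r0, r2, r4} and S accepts in {s3}; no reachable pair has both components accepting, so no string drives both machines to acceptance simultaneously and L(R) ∩ L(S) = ∅.
So no string is accepted by both, and the intersection is empty.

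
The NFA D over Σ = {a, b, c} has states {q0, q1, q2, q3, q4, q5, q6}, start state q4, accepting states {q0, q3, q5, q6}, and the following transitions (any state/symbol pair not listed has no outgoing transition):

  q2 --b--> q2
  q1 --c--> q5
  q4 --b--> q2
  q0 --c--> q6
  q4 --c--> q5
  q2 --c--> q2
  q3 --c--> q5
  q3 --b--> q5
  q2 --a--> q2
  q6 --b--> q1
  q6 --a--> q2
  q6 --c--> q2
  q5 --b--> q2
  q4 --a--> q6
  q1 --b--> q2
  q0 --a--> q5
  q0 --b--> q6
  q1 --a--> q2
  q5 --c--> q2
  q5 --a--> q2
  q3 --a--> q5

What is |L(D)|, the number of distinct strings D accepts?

The useful subgraph on states {q1, q4, q5, q6} is acyclic, so L(D) is finite; the longest accepting path visits 4 useful states, giving maximum string length 3.
Counting accepting paths from q4 by length: 2 of length 1, 1 of length 3. Total 3.

3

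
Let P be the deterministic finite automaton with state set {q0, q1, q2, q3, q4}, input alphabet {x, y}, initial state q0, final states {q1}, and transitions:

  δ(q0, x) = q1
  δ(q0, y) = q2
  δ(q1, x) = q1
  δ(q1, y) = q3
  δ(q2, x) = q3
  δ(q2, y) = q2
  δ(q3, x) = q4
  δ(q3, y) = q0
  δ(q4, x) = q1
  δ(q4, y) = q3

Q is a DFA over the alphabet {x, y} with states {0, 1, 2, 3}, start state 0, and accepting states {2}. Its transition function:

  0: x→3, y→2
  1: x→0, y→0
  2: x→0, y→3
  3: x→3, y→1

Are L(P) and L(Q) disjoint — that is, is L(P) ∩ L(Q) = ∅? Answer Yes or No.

Exploring the product automaton P × Q from the start pair (q0, 0), following both machines on each input symbol, reaches 16 state pairs: (q0, 0), (q1, 3), (q2, 2), (q3, 1), (q3, 0), (q2, 3), (q4, 0), (q4, 3), (q0, 2), (q3, 3), (q2, 1), (q3, 2), (q1, 0), (q0, 1), (q2, 0), (q0, 3).
P accepts in {q1} and Q accepts in {2}; no reachable pair has both components accepting, so no string drives both machines to acceptance simultaneously and L(P) ∩ L(Q) = ∅.
So no string is accepted by both, and the intersection is empty.

Yes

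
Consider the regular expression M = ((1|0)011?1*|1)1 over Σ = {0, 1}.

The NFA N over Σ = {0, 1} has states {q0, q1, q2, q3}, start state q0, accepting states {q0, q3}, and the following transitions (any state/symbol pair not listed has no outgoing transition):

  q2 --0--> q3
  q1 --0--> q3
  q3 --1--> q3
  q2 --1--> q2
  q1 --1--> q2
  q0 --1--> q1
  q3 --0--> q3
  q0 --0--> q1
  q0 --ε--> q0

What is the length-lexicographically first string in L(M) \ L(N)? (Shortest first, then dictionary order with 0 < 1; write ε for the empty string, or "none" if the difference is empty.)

11

The string 11 is accepted by M but not by N.
No shorter string lies in the difference, and 11 is the lexicographically first length-2 string in L(M) \ L(N).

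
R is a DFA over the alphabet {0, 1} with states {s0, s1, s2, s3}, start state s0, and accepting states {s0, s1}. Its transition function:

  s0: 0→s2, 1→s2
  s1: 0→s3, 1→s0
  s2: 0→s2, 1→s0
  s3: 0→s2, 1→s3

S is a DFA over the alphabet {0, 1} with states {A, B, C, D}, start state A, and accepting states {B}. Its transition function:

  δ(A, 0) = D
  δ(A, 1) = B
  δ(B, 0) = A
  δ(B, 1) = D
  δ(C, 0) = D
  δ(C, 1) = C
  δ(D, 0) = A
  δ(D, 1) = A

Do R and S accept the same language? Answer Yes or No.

No

The empty string ε is accepted by R but rejected by S.
So L(R) ≠ L(S).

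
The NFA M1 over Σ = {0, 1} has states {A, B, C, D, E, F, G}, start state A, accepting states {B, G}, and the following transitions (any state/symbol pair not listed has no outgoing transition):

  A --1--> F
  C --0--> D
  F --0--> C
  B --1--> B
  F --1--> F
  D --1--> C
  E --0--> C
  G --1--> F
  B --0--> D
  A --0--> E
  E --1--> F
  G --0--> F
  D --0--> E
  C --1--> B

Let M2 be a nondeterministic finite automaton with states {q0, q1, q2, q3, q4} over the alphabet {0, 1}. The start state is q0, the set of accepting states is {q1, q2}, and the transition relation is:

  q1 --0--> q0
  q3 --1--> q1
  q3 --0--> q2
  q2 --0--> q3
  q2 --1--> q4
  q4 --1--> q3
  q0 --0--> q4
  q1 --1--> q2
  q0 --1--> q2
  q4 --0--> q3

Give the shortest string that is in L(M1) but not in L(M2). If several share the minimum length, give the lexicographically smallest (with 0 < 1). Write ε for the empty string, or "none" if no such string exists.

The string 0101 is accepted by M1 but not by M2.
No shorter string lies in the difference, and 0101 is the lexicographically first length-4 string in L(M1) \ L(M2).

0101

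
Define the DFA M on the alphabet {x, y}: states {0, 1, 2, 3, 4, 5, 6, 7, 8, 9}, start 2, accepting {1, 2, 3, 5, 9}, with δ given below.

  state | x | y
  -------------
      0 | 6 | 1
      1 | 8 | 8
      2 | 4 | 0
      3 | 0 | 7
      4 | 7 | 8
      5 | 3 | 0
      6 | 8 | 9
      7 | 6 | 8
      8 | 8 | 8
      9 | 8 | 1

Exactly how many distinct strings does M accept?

6

The useful subgraph on states {0, 1, 2, 4, 6, 7, 9} is acyclic, so L(M) is finite; the longest accepting path visits 6 useful states, giving maximum string length 5.
Counting accepting paths from 2 by length: 1 of length 0, 1 of length 2, 1 of length 3, 2 of length 4, 1 of length 5. Total 6.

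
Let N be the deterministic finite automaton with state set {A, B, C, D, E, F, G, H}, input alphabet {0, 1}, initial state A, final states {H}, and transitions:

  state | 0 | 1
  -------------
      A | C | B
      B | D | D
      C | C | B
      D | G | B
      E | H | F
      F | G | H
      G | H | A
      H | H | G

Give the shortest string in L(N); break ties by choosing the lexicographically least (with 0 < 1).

1000

A breadth-first search from A reaches an accepting state first via the path A → B → D → G → H on input 1000.
No string of length < 4 is accepted (BFS exhausts all shorter strings without reaching an accepting state), and 1000 is the lexicographically least accepting string of length 4.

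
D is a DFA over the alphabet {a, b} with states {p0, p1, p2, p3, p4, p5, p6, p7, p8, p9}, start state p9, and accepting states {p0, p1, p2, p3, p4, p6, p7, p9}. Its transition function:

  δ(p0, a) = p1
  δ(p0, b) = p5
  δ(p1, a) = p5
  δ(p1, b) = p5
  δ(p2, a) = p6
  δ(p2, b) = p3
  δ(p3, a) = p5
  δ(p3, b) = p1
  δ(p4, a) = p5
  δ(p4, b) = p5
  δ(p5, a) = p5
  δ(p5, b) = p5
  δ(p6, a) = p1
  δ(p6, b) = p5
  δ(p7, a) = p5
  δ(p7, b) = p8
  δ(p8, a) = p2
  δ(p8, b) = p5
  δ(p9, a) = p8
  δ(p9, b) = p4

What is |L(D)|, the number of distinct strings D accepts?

The useful subgraph on states {p1, p2, p3, p4, p6, p8, p9} is acyclic, so L(D) is finite; the longest accepting path visits 5 useful states, giving maximum string length 4.
Counting accepting paths from p9 by length: 1 of length 0, 1 of length 1, 1 of length 2, 2 of length 3, 2 of length 4. Total 7.

7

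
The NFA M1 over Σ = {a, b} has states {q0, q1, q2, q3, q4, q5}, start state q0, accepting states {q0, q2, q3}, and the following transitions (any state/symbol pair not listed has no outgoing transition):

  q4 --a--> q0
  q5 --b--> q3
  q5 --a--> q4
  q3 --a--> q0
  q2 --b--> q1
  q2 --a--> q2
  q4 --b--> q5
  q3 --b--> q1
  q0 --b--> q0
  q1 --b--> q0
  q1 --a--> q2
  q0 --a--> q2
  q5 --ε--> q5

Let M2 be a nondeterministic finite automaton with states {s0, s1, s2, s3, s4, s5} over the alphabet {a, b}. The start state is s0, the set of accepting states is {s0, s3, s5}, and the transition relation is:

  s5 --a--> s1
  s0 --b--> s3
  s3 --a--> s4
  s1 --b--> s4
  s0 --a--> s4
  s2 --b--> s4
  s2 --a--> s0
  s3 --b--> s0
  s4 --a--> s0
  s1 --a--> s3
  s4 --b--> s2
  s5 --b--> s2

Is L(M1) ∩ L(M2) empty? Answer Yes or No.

The empty string ε is accepted by both M1 and M2.
Hence L(M1) ∩ L(M2) ≠ ∅.

No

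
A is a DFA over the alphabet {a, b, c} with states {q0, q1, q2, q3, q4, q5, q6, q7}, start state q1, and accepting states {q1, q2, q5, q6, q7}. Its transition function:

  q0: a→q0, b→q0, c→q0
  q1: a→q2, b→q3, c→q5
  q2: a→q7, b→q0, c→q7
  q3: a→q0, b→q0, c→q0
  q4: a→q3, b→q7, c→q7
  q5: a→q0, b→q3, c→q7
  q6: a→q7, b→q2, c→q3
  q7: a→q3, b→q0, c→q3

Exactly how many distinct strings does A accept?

The useful subgraph on states {q1, q2, q5, q7} is acyclic, so L(A) is finite; the longest accepting path visits 3 useful states, giving maximum string length 2.
Counting accepting paths from q1 by length: 1 of length 0, 2 of length 1, 3 of length 2. Total 6.

6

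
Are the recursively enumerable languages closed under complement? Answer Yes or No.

If both L and its complement were r.e., running the two recognisers in parallel would decide L, so L would be recursive; but there are r.e. languages that are not recursive (e.g. the halting problem), and their complements are therefore not r.e.

No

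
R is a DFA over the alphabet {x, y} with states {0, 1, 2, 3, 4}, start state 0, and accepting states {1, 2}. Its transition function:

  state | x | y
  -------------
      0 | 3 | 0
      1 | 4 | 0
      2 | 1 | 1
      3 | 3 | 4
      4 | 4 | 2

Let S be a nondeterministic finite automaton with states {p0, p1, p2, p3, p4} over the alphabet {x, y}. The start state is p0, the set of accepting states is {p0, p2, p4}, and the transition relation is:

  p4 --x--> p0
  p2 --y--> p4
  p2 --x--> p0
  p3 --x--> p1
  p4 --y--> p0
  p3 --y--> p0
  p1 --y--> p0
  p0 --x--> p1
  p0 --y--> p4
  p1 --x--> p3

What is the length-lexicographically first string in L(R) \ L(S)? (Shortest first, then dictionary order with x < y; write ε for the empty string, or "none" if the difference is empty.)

xyxyx

The string xyxyx is accepted by R but not by S.
No shorter string lies in the difference, and xyxyx is the lexicographically first length-5 string in L(R) \ L(S).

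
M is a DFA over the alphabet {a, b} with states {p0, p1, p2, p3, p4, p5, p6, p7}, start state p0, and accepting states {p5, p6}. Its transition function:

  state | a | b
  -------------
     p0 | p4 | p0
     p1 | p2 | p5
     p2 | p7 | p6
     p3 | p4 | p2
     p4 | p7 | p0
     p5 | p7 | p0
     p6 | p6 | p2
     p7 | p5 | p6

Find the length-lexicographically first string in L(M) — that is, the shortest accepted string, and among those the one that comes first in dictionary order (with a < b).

A breadth-first search from p0 reaches an accepting state first via the path p0 → p4 → p7 → p5 on input aaa.
No string of length < 3 is accepted (BFS exhausts all shorter strings without reaching an accepting state), and aaa is the lexicographically least accepting string of length 3.

aaa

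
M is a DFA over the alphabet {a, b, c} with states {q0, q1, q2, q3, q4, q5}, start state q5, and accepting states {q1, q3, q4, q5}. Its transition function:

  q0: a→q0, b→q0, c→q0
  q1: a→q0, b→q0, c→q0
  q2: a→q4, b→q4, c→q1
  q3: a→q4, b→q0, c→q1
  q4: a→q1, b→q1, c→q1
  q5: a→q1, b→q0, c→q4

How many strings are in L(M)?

6

The useful subgraph on states {q1, q4, q5} is acyclic, so L(M) is finite; the longest accepting path visits 3 useful states, giving maximum string length 2.
Counting accepting paths from q5 by length: 1 of length 0, 2 of length 1, 3 of length 2. Total 6.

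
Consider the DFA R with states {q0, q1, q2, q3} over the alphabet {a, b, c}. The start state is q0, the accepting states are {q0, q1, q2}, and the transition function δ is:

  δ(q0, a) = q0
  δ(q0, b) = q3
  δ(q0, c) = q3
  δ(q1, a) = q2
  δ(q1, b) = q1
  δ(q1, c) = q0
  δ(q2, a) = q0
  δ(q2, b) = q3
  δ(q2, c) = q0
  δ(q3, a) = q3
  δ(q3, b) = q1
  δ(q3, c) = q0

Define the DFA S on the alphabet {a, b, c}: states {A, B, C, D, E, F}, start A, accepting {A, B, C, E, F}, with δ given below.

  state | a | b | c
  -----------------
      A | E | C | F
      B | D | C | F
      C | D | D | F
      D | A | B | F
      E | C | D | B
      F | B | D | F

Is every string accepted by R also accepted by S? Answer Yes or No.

No

The string bb is in L(R) but not in L(S).
So L(R) ⊄ L(S).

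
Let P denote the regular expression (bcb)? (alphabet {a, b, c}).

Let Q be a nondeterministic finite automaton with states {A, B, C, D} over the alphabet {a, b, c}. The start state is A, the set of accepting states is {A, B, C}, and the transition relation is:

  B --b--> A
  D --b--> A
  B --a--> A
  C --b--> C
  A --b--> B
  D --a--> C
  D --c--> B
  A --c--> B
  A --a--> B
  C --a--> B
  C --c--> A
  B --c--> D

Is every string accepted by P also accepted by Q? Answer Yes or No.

Converting the expression P to a DFA (subset construction, then merging equivalent states) gives the minimal DFA with states {p0, p1, p2, p3, p4}, start state p0, accepting states {p0, p4} and transitions p0: a→p1, b→p2, c→p1; p1: a→p1, b→p1, c→p1; p2: a→p1, b→p1, c→p3; p3: a→p1, b→p4, c→p1; p4: a→p1, b→p1, c→p1.
Exploring the product automaton P × Q from the start pair (p0, A), following both machines on each input symbol, reaches 8 state pairs: (p0, A), (p1, B), (p2, B), (p1, A), (p1, D), (p3, D), (p1, C), (p4, A).
P accepts in {p0, p4} and Q accepts in {A, B, C}. The reachable pairs whose P-component is accepting are (p0, A), (p4, A); in each of them the Q-component is accepting too, so the product for L(P) \ L(Q) (P-component accepting, Q-component rejecting) has no reachable accepting pair and the difference is empty.
Hence every string in L(P) is also in L(Q).

Yes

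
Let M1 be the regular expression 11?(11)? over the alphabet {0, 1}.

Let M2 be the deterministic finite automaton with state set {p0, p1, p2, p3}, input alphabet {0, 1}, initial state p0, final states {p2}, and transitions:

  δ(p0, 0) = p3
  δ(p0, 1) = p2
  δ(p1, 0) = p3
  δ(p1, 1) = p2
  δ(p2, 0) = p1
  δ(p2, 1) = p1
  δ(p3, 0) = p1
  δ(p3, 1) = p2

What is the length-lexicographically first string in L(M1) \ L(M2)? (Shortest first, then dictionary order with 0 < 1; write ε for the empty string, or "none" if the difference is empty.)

The string 11 is accepted by M1 but not by M2.
No shorter string lies in the difference, and 11 is the lexicographically first length-2 string in L(M1) \ L(M2).

11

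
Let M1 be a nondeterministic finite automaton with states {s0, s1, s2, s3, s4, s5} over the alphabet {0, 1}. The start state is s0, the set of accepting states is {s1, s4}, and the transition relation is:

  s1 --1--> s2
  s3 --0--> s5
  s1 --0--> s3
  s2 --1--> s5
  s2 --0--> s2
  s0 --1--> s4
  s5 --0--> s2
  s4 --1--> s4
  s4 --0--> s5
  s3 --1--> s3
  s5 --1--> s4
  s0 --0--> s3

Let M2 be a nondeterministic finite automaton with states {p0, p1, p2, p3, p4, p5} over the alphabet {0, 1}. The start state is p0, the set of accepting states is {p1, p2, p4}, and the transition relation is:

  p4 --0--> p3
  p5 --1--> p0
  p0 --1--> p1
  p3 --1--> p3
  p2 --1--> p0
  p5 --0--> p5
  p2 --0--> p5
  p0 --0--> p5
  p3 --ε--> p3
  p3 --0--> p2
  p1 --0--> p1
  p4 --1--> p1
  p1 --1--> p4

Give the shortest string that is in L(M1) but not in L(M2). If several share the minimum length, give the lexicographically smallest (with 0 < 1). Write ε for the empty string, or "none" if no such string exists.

001

The string 001 is accepted by M1 but not by M2.
No shorter string lies in the difference, and 001 is the lexicographically first length-3 string in L(M1) \ L(M2).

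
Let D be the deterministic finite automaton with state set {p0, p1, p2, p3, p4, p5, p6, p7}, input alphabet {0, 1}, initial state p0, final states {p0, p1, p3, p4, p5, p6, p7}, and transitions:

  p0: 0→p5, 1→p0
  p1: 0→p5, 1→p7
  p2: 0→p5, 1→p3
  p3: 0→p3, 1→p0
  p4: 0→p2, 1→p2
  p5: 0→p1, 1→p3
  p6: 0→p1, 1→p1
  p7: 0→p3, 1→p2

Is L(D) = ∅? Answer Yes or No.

No

The empty string ε is accepted: the run p0 ends in the accepting state p0.
Since at least one string is accepted, L(D) is not empty.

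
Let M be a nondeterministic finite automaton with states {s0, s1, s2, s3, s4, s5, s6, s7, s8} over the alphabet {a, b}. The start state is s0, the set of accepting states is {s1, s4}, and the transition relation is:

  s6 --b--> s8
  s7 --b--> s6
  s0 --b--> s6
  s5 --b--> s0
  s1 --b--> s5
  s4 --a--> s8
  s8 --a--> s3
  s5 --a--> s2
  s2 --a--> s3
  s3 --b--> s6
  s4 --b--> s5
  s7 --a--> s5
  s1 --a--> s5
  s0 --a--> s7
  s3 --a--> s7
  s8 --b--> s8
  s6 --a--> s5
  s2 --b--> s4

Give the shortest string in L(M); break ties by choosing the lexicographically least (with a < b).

aaab

A breadth-first search from s0 reaches an accepting state first via the path s0 → s7 → s5 → s2 → s4 on input aaab.
No string of length < 4 is accepted (BFS exhausts all shorter strings without reaching an accepting state), and aaab is the lexicographically least accepting string of length 4.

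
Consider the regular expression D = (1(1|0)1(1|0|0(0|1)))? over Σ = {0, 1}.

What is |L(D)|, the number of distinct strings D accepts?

The expression has no Kleene star, so L(D) is finite. Expanding the alternatives gives {ε, 1010, 1011, 1110, 1111, 10100, 10101, 11100, 11101}.
That is 1 of length 0, 4 of length 4, 4 of length 5: 9 strings in all.

9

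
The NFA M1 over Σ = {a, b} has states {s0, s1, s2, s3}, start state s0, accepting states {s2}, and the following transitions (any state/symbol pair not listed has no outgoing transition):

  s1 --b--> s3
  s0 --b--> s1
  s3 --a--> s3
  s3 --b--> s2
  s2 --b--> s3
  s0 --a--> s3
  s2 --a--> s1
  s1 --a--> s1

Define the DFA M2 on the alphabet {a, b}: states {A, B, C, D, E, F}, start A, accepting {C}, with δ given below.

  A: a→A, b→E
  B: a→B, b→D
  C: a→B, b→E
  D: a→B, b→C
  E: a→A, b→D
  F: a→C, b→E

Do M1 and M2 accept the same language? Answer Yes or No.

The string ab is accepted by M1 but rejected by M2.
So L(M1) ≠ L(M2).

No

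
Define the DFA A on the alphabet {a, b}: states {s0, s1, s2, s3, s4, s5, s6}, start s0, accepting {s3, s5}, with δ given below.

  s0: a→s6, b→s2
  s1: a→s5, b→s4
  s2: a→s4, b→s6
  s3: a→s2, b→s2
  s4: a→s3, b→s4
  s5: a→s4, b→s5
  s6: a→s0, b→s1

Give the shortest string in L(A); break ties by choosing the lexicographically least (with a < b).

aba

A breadth-first search from s0 reaches an accepting state first via the path s0 → s6 → s1 → s5 on input aba.
No string of length < 3 is accepted (BFS exhausts all shorter strings without reaching an accepting state), and aba is the lexicographically least accepting string of length 3.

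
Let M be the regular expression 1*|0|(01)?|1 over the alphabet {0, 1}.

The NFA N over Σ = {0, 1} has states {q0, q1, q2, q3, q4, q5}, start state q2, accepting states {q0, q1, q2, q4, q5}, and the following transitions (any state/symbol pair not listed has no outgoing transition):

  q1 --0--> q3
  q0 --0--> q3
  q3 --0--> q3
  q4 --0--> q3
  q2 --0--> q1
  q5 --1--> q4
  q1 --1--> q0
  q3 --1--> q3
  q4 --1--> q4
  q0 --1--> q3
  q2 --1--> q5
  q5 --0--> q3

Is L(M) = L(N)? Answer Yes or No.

Yes

Converting the expression M to a DFA (subset construction, then merging equivalent states) gives the minimal DFA with states {m0, m1, m2, m3, m4}, start state m0, accepting states {m0, m1, m2, m4} and transitions m0: 0→m1, 1→m2; m1: 0→m3, 1→m4; m2: 0→m3, 1→m2; m3: 0→m3, 1→m3; m4: 0→m3, 1→m3.
Exploring the product automaton M × N from the start pair (m0, q2), following both machines on each input symbol, reaches 6 state pairs: (m0, q2), (m1, q1), (m2, q5), (m3, q3), (m4, q0), (m2, q4).
M accepts in {m0, m1, m2, m4} and N accepts in {q0, q1, q2, q4, q5}. In every reachable pair the two components are either both accepting — (m0, q2), (m1, q1), (m2, q5), (m4, q0), (m2, q4) — or both non-accepting, so no string is accepted by exactly one of the machines: L(M) \ L(N) and L(N) \ L(M) are both empty.
Hence every string is accepted by M iff it is accepted by N, and the two languages coincide.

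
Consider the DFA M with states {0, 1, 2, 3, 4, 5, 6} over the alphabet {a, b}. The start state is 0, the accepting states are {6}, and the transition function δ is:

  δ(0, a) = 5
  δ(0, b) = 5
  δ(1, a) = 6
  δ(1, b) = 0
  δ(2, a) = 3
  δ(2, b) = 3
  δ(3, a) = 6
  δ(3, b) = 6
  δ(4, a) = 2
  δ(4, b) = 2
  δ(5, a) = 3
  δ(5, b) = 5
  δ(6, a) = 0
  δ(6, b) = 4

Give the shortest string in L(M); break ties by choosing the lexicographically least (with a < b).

aaa

A breadth-first search from 0 reaches an accepting state first via the path 0 → 5 → 3 → 6 on input aaa.
No string of length < 3 is accepted (BFS exhausts all shorter strings without reaching an accepting state), and aaa is the lexicographically least accepting string of length 3.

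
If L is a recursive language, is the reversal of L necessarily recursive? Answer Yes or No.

Reverse the input on the tape and then run the decider for L; this halts and accepts exactly Lᴿ.
So the recursive languages are closed under reversal.

Yes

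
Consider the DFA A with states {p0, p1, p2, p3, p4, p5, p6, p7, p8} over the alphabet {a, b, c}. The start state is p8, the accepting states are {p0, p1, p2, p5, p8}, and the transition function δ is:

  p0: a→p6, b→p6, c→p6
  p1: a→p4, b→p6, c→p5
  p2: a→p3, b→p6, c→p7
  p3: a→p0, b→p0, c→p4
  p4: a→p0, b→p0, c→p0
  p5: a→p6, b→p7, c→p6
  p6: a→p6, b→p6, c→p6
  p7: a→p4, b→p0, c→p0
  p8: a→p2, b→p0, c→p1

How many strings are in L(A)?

The useful subgraph on states {p0, p1, p2, p3, p4, p5, p7, p8} is acyclic, so L(A) is finite; the longest accepting path visits 6 useful states, giving maximum string length 5.
Counting accepting paths from p8 by length: 1 of length 0, 3 of length 1, 1 of length 2, 7 of length 3, 8 of length 4, 3 of length 5. Total 23.

23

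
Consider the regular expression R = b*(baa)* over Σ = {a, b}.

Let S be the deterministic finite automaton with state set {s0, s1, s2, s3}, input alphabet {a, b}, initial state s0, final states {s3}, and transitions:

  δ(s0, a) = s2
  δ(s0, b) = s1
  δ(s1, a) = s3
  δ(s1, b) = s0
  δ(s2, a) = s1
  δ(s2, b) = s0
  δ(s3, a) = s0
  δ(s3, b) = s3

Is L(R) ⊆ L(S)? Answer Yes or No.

The empty string ε is in L(R) but not in L(S).
So L(R) ⊄ L(S).

No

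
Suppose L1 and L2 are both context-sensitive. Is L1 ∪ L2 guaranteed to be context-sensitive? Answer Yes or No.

Yes

A linear-bounded automaton can nondeterministically choose to simulate the LBA for L₁ or the LBA for L₂; equivalently, with disjoint nonterminals, S → S₁ | S₂ added to two noncontracting grammars is still noncontracting.
So the context-sensitive languages are closed under union.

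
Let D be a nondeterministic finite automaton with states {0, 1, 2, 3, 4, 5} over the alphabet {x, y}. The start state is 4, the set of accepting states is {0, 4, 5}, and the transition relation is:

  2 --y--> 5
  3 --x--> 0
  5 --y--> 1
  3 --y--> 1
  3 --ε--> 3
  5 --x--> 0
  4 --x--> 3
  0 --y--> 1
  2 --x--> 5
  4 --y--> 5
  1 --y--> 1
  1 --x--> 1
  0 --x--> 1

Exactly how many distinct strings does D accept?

4

The useful subgraph on states {0, 3, 4, 5} is acyclic, so L(D) is finite; the longest accepting path visits 3 useful states, giving maximum string length 2.
Counting accepting paths from 4 by length: 1 of length 0, 1 of length 1, 2 of length 2. Total 4.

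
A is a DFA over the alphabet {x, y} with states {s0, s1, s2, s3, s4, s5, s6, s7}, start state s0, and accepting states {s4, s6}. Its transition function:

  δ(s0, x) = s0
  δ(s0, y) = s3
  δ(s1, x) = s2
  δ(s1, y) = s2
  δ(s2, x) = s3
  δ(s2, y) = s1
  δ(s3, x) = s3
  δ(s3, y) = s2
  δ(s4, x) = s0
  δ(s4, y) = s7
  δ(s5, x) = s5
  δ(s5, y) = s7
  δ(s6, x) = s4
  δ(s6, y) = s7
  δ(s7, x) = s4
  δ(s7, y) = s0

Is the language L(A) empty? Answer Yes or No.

The states reachable from the start state are {s0, s1, s2, s3}.
None of the accepting states {s4, s6} is reachable, so no string is accepted and L(A) = ∅.

Yes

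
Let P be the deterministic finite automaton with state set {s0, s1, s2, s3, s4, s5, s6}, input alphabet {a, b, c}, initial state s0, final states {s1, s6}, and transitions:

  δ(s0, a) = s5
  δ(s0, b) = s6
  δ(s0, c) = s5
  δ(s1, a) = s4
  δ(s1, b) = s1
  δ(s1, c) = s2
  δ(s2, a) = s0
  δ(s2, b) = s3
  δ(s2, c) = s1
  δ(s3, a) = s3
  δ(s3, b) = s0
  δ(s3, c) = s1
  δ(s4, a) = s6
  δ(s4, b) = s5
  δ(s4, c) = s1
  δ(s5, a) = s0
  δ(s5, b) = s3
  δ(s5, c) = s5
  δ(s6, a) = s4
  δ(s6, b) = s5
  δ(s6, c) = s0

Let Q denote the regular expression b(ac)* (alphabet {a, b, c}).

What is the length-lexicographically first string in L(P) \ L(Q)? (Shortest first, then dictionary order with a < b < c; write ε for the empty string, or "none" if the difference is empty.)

The string aab is accepted by P but not by Q.
No shorter string lies in the difference, and aab is the lexicographically first length-3 string in L(P) \ L(Q).

aab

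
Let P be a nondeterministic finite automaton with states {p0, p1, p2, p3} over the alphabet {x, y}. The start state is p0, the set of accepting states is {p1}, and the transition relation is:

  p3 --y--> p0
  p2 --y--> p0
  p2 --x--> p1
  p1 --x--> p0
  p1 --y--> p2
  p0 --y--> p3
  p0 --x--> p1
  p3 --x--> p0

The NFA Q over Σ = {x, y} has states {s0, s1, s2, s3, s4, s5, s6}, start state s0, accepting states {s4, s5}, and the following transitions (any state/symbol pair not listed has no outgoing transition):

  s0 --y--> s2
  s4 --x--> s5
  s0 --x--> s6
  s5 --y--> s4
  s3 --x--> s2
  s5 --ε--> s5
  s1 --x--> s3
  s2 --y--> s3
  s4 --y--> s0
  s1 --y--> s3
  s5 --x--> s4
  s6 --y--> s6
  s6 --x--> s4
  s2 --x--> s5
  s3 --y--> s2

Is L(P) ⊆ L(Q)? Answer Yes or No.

The string x is in L(P) but not in L(Q).
So L(P) ⊄ L(Q).

No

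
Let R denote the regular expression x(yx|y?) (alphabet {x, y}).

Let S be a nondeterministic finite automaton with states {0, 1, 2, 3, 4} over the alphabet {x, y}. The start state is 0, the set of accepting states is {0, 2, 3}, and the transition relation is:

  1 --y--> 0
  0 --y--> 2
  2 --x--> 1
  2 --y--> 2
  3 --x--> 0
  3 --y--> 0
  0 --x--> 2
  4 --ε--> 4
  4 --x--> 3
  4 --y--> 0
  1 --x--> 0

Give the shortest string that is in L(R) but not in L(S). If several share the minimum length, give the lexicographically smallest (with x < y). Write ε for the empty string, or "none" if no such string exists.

xyx

The string xyx is accepted by R but not by S.
No shorter string lies in the difference, and xyx is the lexicographically first length-3 string in L(R) \ L(S).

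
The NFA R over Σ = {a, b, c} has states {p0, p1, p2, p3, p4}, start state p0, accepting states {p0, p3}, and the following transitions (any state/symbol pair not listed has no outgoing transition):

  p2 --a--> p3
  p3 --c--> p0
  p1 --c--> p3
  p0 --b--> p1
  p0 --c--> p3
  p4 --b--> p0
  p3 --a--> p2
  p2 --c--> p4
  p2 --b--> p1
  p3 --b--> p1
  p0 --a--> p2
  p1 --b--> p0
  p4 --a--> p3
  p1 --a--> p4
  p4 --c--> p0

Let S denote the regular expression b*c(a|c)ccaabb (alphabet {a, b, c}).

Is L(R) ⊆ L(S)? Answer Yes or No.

No

The empty string ε is in L(R) but not in L(S).
So L(R) ⊄ L(S).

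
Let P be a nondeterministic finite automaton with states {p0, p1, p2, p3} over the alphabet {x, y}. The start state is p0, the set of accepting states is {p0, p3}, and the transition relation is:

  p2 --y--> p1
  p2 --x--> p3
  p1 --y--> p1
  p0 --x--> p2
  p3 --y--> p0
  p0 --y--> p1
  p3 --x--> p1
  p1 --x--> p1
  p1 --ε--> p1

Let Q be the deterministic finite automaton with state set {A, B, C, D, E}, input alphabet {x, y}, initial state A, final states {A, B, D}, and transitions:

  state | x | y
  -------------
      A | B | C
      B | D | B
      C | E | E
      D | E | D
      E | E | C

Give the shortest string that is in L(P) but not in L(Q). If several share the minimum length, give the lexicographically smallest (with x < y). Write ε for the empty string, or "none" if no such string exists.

xxyxx

The string xxyxx is accepted by P but not by Q.
No shorter string lies in the difference, and xxyxx is the lexicographically first length-5 string in L(P) \ L(Q).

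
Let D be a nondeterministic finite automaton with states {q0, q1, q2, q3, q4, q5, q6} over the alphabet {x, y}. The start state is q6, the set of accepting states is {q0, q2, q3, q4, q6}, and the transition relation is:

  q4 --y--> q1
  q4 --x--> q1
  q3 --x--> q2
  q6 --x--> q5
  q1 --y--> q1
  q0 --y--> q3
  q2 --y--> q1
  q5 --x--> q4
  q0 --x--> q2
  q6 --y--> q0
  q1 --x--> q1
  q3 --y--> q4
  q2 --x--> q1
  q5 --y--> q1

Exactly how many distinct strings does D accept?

The useful subgraph on states {q0, q2, q3, q4, q5, q6} is acyclic, so L(D) is finite; the longest accepting path visits 4 useful states, giving maximum string length 3.
Counting accepting paths from q6 by length: 1 of length 0, 1 of length 1, 3 of length 2, 2 of length 3. Total 7.

7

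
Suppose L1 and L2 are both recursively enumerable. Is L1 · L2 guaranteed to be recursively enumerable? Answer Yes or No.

Yes

Dovetail over all split points of the input and all step bounds t = 1, 2, …, simulating the recogniser for L₁ on the prefix and the recogniser for L₂ on the suffix for t steps; accept if for some split both accept.
So the recursively enumerable languages are closed under concatenation.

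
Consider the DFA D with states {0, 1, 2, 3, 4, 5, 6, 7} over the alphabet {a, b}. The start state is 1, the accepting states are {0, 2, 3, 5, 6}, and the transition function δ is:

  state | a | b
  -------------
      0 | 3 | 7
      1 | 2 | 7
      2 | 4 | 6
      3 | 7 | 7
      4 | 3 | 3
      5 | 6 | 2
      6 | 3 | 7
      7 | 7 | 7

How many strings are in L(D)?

The useful subgraph on states {1, 2, 3, 4, 6} is acyclic, so L(D) is finite; the longest accepting path visits 4 useful states, giving maximum string length 3.
Counting accepting paths from 1 by length: 1 of length 1, 1 of length 2, 3 of length 3. Total 5.

5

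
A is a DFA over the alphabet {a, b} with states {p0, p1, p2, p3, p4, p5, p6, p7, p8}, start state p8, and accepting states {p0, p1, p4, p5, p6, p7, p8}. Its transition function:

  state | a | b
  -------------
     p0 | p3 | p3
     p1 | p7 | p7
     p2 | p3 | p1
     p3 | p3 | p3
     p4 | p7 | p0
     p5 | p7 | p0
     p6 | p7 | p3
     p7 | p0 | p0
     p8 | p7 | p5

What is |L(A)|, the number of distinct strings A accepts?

The useful subgraph on states {p0, p5, p7, p8} is acyclic, so L(A) is finite; the longest accepting path visits 4 useful states, giving maximum string length 3.
Counting accepting paths from p8 by length: 1 of length 0, 2 of length 1, 4 of length 2, 2 of length 3. Total 9.

9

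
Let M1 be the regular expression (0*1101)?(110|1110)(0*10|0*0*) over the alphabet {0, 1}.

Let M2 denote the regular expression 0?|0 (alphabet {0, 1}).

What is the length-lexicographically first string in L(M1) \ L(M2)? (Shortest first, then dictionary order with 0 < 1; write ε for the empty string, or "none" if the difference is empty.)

The string 110 is accepted by M1 but not by M2.
No shorter string lies in the difference, and 110 is the lexicographically first length-3 string in L(M1) \ L(M2).

110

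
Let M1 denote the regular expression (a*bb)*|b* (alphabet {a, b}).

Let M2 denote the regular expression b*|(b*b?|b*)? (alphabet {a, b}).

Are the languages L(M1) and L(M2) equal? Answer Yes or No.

The string abb is accepted by M1 but rejected by M2.
So L(M1) ≠ L(M2).

No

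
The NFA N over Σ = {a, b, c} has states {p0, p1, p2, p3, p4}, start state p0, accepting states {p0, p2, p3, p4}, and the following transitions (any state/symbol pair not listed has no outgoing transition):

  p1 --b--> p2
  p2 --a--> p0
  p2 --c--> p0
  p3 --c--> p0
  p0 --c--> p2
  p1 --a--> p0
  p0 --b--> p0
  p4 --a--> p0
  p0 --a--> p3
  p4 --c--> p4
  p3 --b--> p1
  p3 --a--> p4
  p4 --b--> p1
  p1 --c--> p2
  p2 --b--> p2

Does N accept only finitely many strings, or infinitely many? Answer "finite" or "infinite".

State p0 is reachable from the start and can reach an accepting state, and it lies on the cycle p0 → p0.
Traversing that cycle any number of times yields accepted strings of unbounded length, so the language is infinite.

infinite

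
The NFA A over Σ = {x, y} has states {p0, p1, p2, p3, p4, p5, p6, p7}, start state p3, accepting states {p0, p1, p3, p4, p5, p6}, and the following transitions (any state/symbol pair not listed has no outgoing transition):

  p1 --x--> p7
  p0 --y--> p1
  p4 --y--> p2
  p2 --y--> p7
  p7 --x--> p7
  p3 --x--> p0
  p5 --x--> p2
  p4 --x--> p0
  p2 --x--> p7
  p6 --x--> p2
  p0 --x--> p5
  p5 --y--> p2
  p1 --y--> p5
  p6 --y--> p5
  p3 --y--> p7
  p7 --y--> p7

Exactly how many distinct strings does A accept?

5

The useful subgraph on states {p0, p1, p3, p5} is acyclic, so L(A) is finite; the longest accepting path visits 4 useful states, giving maximum string length 3.
Counting accepting paths from p3 by length: 1 of length 0, 1 of length 1, 2 of length 2, 1 of length 3. Total 5.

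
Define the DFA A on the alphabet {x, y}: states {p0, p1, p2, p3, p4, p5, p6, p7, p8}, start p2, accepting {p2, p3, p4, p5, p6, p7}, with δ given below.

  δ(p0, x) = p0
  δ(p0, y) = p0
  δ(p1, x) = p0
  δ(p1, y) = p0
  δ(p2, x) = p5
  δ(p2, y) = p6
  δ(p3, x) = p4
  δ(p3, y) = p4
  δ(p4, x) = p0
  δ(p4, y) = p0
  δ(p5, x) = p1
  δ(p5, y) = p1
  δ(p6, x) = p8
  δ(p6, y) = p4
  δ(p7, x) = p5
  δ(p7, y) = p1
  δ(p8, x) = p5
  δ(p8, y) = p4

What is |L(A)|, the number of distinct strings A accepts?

6

The useful subgraph on states {p2, p4, p5, p6, p8} is acyclic, so L(A) is finite; the longest accepting path visits 4 useful states, giving maximum string length 3.
Counting accepting paths from p2 by length: 1 of length 0, 2 of length 1, 1 of length 2, 2 of length 3. Total 6.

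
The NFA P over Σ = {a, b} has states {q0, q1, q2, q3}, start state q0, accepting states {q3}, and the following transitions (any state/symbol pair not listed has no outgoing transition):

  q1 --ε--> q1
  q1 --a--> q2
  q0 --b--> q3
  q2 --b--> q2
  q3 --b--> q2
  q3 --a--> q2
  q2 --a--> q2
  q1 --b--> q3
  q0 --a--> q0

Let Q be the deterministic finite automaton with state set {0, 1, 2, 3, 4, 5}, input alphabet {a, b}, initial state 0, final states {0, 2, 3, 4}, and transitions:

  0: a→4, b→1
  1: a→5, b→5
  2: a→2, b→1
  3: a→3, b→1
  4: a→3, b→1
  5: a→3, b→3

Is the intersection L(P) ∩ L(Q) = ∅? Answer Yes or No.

Exploring the product automaton P × Q from the start pair (q0, 0), following both machines on each input symbol, reaches 7 state pairs: (q0, 0), (q0, 4), (q3, 1), (q0, 3), (q2, 5), (q2, 3), (q2, 1).
P accepts in {q3} and Q accepts in {0, 2, 3, 4}; no reachable pair has both components accepting, so no string drives both machines to acceptance simultaneously and L(P) ∩ L(Q) = ∅.
So no string is accepted by both, and the intersection is empty.

Yes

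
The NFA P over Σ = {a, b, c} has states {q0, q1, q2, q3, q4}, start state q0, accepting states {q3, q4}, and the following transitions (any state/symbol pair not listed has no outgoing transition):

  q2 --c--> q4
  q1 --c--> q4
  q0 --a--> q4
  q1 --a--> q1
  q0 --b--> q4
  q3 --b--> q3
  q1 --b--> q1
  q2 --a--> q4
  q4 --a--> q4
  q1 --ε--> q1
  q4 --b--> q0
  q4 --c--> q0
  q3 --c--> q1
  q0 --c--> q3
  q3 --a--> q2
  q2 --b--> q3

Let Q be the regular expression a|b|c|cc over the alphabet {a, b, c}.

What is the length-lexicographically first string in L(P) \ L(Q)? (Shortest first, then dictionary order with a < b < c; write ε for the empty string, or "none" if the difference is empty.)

The string aa is accepted by P but not by Q.
No shorter string lies in the difference, and aa is the lexicographically first length-2 string in L(P) \ L(Q).

aa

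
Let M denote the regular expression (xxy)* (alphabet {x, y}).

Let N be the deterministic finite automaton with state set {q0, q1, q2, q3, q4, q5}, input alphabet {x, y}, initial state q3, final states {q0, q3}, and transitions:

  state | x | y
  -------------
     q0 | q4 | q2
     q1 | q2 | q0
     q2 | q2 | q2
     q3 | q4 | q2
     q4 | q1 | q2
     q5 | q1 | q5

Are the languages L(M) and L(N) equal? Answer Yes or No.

Yes

Converting the expression M to a DFA (subset construction, then merging equivalent states) gives the minimal DFA with states {m0, m1, m2, m3}, start state m0, accepting states {m0} and transitions m0: x→m1, y→m2; m1: x→m3, y→m2; m2: x→m2, y→m2; m3: x→m2, y→m0.
Exploring the product automaton M × N from the start pair (m0, q3), following both machines on each input symbol, reaches 5 state pairs: (m0, q3), (m1, q4), (m2, q2), (m3, q1), (m0, q0).
M accepts in {m0} and N accepts in {q0, q3}. In every reachable pair the two components are either both accepting — (m0, q3), (m0, q0) — or both non-accepting, so no string is accepted by exactly one of the machines: L(M) \ L(N) and L(N) \ L(M) are both empty.
Hence every string is accepted by M iff it is accepted by N, and the two languages coincide.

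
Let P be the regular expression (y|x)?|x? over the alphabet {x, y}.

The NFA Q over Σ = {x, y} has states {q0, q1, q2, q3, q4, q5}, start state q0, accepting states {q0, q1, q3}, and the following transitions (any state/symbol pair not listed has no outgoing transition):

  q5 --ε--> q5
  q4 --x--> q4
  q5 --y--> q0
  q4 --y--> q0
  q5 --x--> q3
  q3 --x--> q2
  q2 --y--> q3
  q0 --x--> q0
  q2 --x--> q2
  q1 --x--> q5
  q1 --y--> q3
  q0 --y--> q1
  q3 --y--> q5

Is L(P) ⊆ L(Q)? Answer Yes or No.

Yes

Converting the expression P to a DFA (subset construction, then merging equivalent states) gives the minimal DFA with states {p0, p1, p2}, start state p0, accepting states {p0, p1} and transitions p0: x→p1, y→p1; p1: x→p2, y→p2; p2: x→p2, y→p2.
Exploring the product automaton P × Q from the start pair (p0, q0), following both machines on each input symbol, reaches 8 state pairs: (p0, q0), (p1, q0), (p1, q1), (p2, q0), (p2, q1), (p2, q5), (p2, q3), (p2, q2).
P accepts in {p0, p1} and Q accepts in {q0, q1, q3}. The reachable pairs whose P-component is accepting are (p0, q0), (p1, q0), (p1, q1); in each of them the Q-component is accepting too, so the product for L(P) \ L(Q) (P-component accepting, Q-component rejecting) has no reachable accepting pair and the difference is empty.
Hence every string in L(P) is also in L(Q).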